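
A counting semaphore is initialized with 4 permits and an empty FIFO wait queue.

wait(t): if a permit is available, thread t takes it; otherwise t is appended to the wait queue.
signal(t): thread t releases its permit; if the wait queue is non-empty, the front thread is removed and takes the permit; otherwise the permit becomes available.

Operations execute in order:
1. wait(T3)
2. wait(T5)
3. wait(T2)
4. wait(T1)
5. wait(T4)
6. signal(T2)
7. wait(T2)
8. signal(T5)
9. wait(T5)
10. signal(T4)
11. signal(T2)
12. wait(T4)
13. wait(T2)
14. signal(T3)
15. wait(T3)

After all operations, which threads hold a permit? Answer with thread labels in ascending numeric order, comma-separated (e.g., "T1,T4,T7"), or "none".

Answer: T1,T2,T4,T5

Derivation:
Step 1: wait(T3) -> count=3 queue=[] holders={T3}
Step 2: wait(T5) -> count=2 queue=[] holders={T3,T5}
Step 3: wait(T2) -> count=1 queue=[] holders={T2,T3,T5}
Step 4: wait(T1) -> count=0 queue=[] holders={T1,T2,T3,T5}
Step 5: wait(T4) -> count=0 queue=[T4] holders={T1,T2,T3,T5}
Step 6: signal(T2) -> count=0 queue=[] holders={T1,T3,T4,T5}
Step 7: wait(T2) -> count=0 queue=[T2] holders={T1,T3,T4,T5}
Step 8: signal(T5) -> count=0 queue=[] holders={T1,T2,T3,T4}
Step 9: wait(T5) -> count=0 queue=[T5] holders={T1,T2,T3,T4}
Step 10: signal(T4) -> count=0 queue=[] holders={T1,T2,T3,T5}
Step 11: signal(T2) -> count=1 queue=[] holders={T1,T3,T5}
Step 12: wait(T4) -> count=0 queue=[] holders={T1,T3,T4,T5}
Step 13: wait(T2) -> count=0 queue=[T2] holders={T1,T3,T4,T5}
Step 14: signal(T3) -> count=0 queue=[] holders={T1,T2,T4,T5}
Step 15: wait(T3) -> count=0 queue=[T3] holders={T1,T2,T4,T5}
Final holders: T1,T2,T4,T5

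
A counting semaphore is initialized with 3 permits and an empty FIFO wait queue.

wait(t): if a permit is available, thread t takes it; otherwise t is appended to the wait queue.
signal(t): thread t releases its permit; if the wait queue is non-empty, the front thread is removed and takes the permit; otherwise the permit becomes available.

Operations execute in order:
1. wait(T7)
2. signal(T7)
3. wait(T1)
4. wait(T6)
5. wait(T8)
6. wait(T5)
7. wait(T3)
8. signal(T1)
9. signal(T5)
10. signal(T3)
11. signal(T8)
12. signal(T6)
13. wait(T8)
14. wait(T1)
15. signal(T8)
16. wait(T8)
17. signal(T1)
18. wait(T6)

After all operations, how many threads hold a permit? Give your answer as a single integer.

Step 1: wait(T7) -> count=2 queue=[] holders={T7}
Step 2: signal(T7) -> count=3 queue=[] holders={none}
Step 3: wait(T1) -> count=2 queue=[] holders={T1}
Step 4: wait(T6) -> count=1 queue=[] holders={T1,T6}
Step 5: wait(T8) -> count=0 queue=[] holders={T1,T6,T8}
Step 6: wait(T5) -> count=0 queue=[T5] holders={T1,T6,T8}
Step 7: wait(T3) -> count=0 queue=[T5,T3] holders={T1,T6,T8}
Step 8: signal(T1) -> count=0 queue=[T3] holders={T5,T6,T8}
Step 9: signal(T5) -> count=0 queue=[] holders={T3,T6,T8}
Step 10: signal(T3) -> count=1 queue=[] holders={T6,T8}
Step 11: signal(T8) -> count=2 queue=[] holders={T6}
Step 12: signal(T6) -> count=3 queue=[] holders={none}
Step 13: wait(T8) -> count=2 queue=[] holders={T8}
Step 14: wait(T1) -> count=1 queue=[] holders={T1,T8}
Step 15: signal(T8) -> count=2 queue=[] holders={T1}
Step 16: wait(T8) -> count=1 queue=[] holders={T1,T8}
Step 17: signal(T1) -> count=2 queue=[] holders={T8}
Step 18: wait(T6) -> count=1 queue=[] holders={T6,T8}
Final holders: {T6,T8} -> 2 thread(s)

Answer: 2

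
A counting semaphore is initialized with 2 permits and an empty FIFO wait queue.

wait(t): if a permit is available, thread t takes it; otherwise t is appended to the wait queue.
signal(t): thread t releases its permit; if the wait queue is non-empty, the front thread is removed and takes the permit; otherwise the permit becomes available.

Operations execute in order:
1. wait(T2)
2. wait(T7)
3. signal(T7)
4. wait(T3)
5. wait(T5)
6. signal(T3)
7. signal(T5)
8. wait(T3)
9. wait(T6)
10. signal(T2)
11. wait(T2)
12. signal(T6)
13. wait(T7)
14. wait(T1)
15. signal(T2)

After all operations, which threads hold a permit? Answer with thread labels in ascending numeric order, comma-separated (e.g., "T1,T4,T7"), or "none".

Answer: T3,T7

Derivation:
Step 1: wait(T2) -> count=1 queue=[] holders={T2}
Step 2: wait(T7) -> count=0 queue=[] holders={T2,T7}
Step 3: signal(T7) -> count=1 queue=[] holders={T2}
Step 4: wait(T3) -> count=0 queue=[] holders={T2,T3}
Step 5: wait(T5) -> count=0 queue=[T5] holders={T2,T3}
Step 6: signal(T3) -> count=0 queue=[] holders={T2,T5}
Step 7: signal(T5) -> count=1 queue=[] holders={T2}
Step 8: wait(T3) -> count=0 queue=[] holders={T2,T3}
Step 9: wait(T6) -> count=0 queue=[T6] holders={T2,T3}
Step 10: signal(T2) -> count=0 queue=[] holders={T3,T6}
Step 11: wait(T2) -> count=0 queue=[T2] holders={T3,T6}
Step 12: signal(T6) -> count=0 queue=[] holders={T2,T3}
Step 13: wait(T7) -> count=0 queue=[T7] holders={T2,T3}
Step 14: wait(T1) -> count=0 queue=[T7,T1] holders={T2,T3}
Step 15: signal(T2) -> count=0 queue=[T1] holders={T3,T7}
Final holders: T3,T7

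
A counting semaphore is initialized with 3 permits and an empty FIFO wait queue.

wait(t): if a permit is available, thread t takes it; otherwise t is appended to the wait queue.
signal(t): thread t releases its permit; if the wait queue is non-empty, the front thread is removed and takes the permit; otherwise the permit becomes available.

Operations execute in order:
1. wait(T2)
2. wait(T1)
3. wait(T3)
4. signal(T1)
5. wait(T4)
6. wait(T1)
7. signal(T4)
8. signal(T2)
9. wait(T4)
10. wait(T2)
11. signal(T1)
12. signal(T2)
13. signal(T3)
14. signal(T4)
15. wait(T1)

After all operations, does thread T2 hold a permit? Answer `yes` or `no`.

Answer: no

Derivation:
Step 1: wait(T2) -> count=2 queue=[] holders={T2}
Step 2: wait(T1) -> count=1 queue=[] holders={T1,T2}
Step 3: wait(T3) -> count=0 queue=[] holders={T1,T2,T3}
Step 4: signal(T1) -> count=1 queue=[] holders={T2,T3}
Step 5: wait(T4) -> count=0 queue=[] holders={T2,T3,T4}
Step 6: wait(T1) -> count=0 queue=[T1] holders={T2,T3,T4}
Step 7: signal(T4) -> count=0 queue=[] holders={T1,T2,T3}
Step 8: signal(T2) -> count=1 queue=[] holders={T1,T3}
Step 9: wait(T4) -> count=0 queue=[] holders={T1,T3,T4}
Step 10: wait(T2) -> count=0 queue=[T2] holders={T1,T3,T4}
Step 11: signal(T1) -> count=0 queue=[] holders={T2,T3,T4}
Step 12: signal(T2) -> count=1 queue=[] holders={T3,T4}
Step 13: signal(T3) -> count=2 queue=[] holders={T4}
Step 14: signal(T4) -> count=3 queue=[] holders={none}
Step 15: wait(T1) -> count=2 queue=[] holders={T1}
Final holders: {T1} -> T2 not in holders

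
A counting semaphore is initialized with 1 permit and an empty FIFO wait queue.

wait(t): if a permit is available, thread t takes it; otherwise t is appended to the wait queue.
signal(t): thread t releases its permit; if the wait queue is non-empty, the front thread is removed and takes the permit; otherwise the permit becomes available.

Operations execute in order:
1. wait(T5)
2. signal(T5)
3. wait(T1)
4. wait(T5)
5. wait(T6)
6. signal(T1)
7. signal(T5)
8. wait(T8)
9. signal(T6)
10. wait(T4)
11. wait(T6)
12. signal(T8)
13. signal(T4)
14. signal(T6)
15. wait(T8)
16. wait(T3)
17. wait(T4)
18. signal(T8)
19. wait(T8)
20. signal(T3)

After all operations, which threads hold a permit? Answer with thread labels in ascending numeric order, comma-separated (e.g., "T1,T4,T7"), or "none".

Answer: T4

Derivation:
Step 1: wait(T5) -> count=0 queue=[] holders={T5}
Step 2: signal(T5) -> count=1 queue=[] holders={none}
Step 3: wait(T1) -> count=0 queue=[] holders={T1}
Step 4: wait(T5) -> count=0 queue=[T5] holders={T1}
Step 5: wait(T6) -> count=0 queue=[T5,T6] holders={T1}
Step 6: signal(T1) -> count=0 queue=[T6] holders={T5}
Step 7: signal(T5) -> count=0 queue=[] holders={T6}
Step 8: wait(T8) -> count=0 queue=[T8] holders={T6}
Step 9: signal(T6) -> count=0 queue=[] holders={T8}
Step 10: wait(T4) -> count=0 queue=[T4] holders={T8}
Step 11: wait(T6) -> count=0 queue=[T4,T6] holders={T8}
Step 12: signal(T8) -> count=0 queue=[T6] holders={T4}
Step 13: signal(T4) -> count=0 queue=[] holders={T6}
Step 14: signal(T6) -> count=1 queue=[] holders={none}
Step 15: wait(T8) -> count=0 queue=[] holders={T8}
Step 16: wait(T3) -> count=0 queue=[T3] holders={T8}
Step 17: wait(T4) -> count=0 queue=[T3,T4] holders={T8}
Step 18: signal(T8) -> count=0 queue=[T4] holders={T3}
Step 19: wait(T8) -> count=0 queue=[T4,T8] holders={T3}
Step 20: signal(T3) -> count=0 queue=[T8] holders={T4}
Final holders: T4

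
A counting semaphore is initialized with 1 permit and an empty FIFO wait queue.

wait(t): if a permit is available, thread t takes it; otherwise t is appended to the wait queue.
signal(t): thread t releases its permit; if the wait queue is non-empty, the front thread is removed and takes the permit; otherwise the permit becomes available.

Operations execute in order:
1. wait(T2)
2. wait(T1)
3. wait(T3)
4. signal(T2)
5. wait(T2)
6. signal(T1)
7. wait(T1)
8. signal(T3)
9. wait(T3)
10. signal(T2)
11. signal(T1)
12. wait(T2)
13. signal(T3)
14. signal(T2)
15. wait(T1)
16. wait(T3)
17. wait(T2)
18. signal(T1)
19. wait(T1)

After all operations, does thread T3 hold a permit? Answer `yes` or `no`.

Step 1: wait(T2) -> count=0 queue=[] holders={T2}
Step 2: wait(T1) -> count=0 queue=[T1] holders={T2}
Step 3: wait(T3) -> count=0 queue=[T1,T3] holders={T2}
Step 4: signal(T2) -> count=0 queue=[T3] holders={T1}
Step 5: wait(T2) -> count=0 queue=[T3,T2] holders={T1}
Step 6: signal(T1) -> count=0 queue=[T2] holders={T3}
Step 7: wait(T1) -> count=0 queue=[T2,T1] holders={T3}
Step 8: signal(T3) -> count=0 queue=[T1] holders={T2}
Step 9: wait(T3) -> count=0 queue=[T1,T3] holders={T2}
Step 10: signal(T2) -> count=0 queue=[T3] holders={T1}
Step 11: signal(T1) -> count=0 queue=[] holders={T3}
Step 12: wait(T2) -> count=0 queue=[T2] holders={T3}
Step 13: signal(T3) -> count=0 queue=[] holders={T2}
Step 14: signal(T2) -> count=1 queue=[] holders={none}
Step 15: wait(T1) -> count=0 queue=[] holders={T1}
Step 16: wait(T3) -> count=0 queue=[T3] holders={T1}
Step 17: wait(T2) -> count=0 queue=[T3,T2] holders={T1}
Step 18: signal(T1) -> count=0 queue=[T2] holders={T3}
Step 19: wait(T1) -> count=0 queue=[T2,T1] holders={T3}
Final holders: {T3} -> T3 in holders

Answer: yes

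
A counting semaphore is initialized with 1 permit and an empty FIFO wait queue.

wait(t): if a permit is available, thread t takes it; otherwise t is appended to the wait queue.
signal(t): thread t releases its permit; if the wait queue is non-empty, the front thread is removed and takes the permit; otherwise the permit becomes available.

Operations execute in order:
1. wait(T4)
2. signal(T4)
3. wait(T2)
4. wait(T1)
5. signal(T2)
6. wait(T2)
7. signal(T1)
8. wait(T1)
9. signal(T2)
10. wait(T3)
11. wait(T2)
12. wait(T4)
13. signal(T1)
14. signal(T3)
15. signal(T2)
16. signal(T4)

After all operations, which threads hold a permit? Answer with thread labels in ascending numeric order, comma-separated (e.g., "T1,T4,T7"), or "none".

Answer: none

Derivation:
Step 1: wait(T4) -> count=0 queue=[] holders={T4}
Step 2: signal(T4) -> count=1 queue=[] holders={none}
Step 3: wait(T2) -> count=0 queue=[] holders={T2}
Step 4: wait(T1) -> count=0 queue=[T1] holders={T2}
Step 5: signal(T2) -> count=0 queue=[] holders={T1}
Step 6: wait(T2) -> count=0 queue=[T2] holders={T1}
Step 7: signal(T1) -> count=0 queue=[] holders={T2}
Step 8: wait(T1) -> count=0 queue=[T1] holders={T2}
Step 9: signal(T2) -> count=0 queue=[] holders={T1}
Step 10: wait(T3) -> count=0 queue=[T3] holders={T1}
Step 11: wait(T2) -> count=0 queue=[T3,T2] holders={T1}
Step 12: wait(T4) -> count=0 queue=[T3,T2,T4] holders={T1}
Step 13: signal(T1) -> count=0 queue=[T2,T4] holders={T3}
Step 14: signal(T3) -> count=0 queue=[T4] holders={T2}
Step 15: signal(T2) -> count=0 queue=[] holders={T4}
Step 16: signal(T4) -> count=1 queue=[] holders={none}
Final holders: none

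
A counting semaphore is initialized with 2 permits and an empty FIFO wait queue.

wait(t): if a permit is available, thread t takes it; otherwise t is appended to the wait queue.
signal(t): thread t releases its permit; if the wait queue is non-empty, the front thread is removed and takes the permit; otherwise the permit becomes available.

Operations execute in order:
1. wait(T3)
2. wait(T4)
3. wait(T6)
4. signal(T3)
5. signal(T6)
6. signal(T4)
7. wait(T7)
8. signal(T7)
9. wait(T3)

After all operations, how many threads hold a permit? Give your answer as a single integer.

Step 1: wait(T3) -> count=1 queue=[] holders={T3}
Step 2: wait(T4) -> count=0 queue=[] holders={T3,T4}
Step 3: wait(T6) -> count=0 queue=[T6] holders={T3,T4}
Step 4: signal(T3) -> count=0 queue=[] holders={T4,T6}
Step 5: signal(T6) -> count=1 queue=[] holders={T4}
Step 6: signal(T4) -> count=2 queue=[] holders={none}
Step 7: wait(T7) -> count=1 queue=[] holders={T7}
Step 8: signal(T7) -> count=2 queue=[] holders={none}
Step 9: wait(T3) -> count=1 queue=[] holders={T3}
Final holders: {T3} -> 1 thread(s)

Answer: 1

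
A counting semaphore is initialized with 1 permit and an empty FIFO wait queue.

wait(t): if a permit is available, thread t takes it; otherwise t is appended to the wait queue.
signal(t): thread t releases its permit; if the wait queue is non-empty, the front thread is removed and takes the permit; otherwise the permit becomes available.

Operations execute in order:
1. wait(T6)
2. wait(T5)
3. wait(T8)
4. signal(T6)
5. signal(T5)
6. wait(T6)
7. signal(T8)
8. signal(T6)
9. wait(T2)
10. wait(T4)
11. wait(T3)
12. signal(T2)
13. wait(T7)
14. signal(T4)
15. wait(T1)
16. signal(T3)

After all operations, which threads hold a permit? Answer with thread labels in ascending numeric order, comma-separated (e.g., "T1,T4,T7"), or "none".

Step 1: wait(T6) -> count=0 queue=[] holders={T6}
Step 2: wait(T5) -> count=0 queue=[T5] holders={T6}
Step 3: wait(T8) -> count=0 queue=[T5,T8] holders={T6}
Step 4: signal(T6) -> count=0 queue=[T8] holders={T5}
Step 5: signal(T5) -> count=0 queue=[] holders={T8}
Step 6: wait(T6) -> count=0 queue=[T6] holders={T8}
Step 7: signal(T8) -> count=0 queue=[] holders={T6}
Step 8: signal(T6) -> count=1 queue=[] holders={none}
Step 9: wait(T2) -> count=0 queue=[] holders={T2}
Step 10: wait(T4) -> count=0 queue=[T4] holders={T2}
Step 11: wait(T3) -> count=0 queue=[T4,T3] holders={T2}
Step 12: signal(T2) -> count=0 queue=[T3] holders={T4}
Step 13: wait(T7) -> count=0 queue=[T3,T7] holders={T4}
Step 14: signal(T4) -> count=0 queue=[T7] holders={T3}
Step 15: wait(T1) -> count=0 queue=[T7,T1] holders={T3}
Step 16: signal(T3) -> count=0 queue=[T1] holders={T7}
Final holders: T7

Answer: T7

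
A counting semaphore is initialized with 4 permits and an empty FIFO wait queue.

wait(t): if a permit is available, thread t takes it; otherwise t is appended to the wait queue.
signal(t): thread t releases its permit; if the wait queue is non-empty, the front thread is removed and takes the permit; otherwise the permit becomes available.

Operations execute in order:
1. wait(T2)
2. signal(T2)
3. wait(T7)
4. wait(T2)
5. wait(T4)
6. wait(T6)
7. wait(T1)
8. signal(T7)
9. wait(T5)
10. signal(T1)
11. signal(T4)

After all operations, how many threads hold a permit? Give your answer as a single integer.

Step 1: wait(T2) -> count=3 queue=[] holders={T2}
Step 2: signal(T2) -> count=4 queue=[] holders={none}
Step 3: wait(T7) -> count=3 queue=[] holders={T7}
Step 4: wait(T2) -> count=2 queue=[] holders={T2,T7}
Step 5: wait(T4) -> count=1 queue=[] holders={T2,T4,T7}
Step 6: wait(T6) -> count=0 queue=[] holders={T2,T4,T6,T7}
Step 7: wait(T1) -> count=0 queue=[T1] holders={T2,T4,T6,T7}
Step 8: signal(T7) -> count=0 queue=[] holders={T1,T2,T4,T6}
Step 9: wait(T5) -> count=0 queue=[T5] holders={T1,T2,T4,T6}
Step 10: signal(T1) -> count=0 queue=[] holders={T2,T4,T5,T6}
Step 11: signal(T4) -> count=1 queue=[] holders={T2,T5,T6}
Final holders: {T2,T5,T6} -> 3 thread(s)

Answer: 3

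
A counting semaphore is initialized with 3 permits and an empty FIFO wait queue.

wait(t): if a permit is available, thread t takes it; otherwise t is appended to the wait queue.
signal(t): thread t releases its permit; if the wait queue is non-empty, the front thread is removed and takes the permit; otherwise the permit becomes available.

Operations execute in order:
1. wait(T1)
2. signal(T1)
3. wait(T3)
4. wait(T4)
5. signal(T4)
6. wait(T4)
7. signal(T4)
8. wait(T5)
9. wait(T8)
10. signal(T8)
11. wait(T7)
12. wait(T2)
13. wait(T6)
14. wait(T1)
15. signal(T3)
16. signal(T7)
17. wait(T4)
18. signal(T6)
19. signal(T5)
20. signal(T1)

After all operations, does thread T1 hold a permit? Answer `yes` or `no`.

Step 1: wait(T1) -> count=2 queue=[] holders={T1}
Step 2: signal(T1) -> count=3 queue=[] holders={none}
Step 3: wait(T3) -> count=2 queue=[] holders={T3}
Step 4: wait(T4) -> count=1 queue=[] holders={T3,T4}
Step 5: signal(T4) -> count=2 queue=[] holders={T3}
Step 6: wait(T4) -> count=1 queue=[] holders={T3,T4}
Step 7: signal(T4) -> count=2 queue=[] holders={T3}
Step 8: wait(T5) -> count=1 queue=[] holders={T3,T5}
Step 9: wait(T8) -> count=0 queue=[] holders={T3,T5,T8}
Step 10: signal(T8) -> count=1 queue=[] holders={T3,T5}
Step 11: wait(T7) -> count=0 queue=[] holders={T3,T5,T7}
Step 12: wait(T2) -> count=0 queue=[T2] holders={T3,T5,T7}
Step 13: wait(T6) -> count=0 queue=[T2,T6] holders={T3,T5,T7}
Step 14: wait(T1) -> count=0 queue=[T2,T6,T1] holders={T3,T5,T7}
Step 15: signal(T3) -> count=0 queue=[T6,T1] holders={T2,T5,T7}
Step 16: signal(T7) -> count=0 queue=[T1] holders={T2,T5,T6}
Step 17: wait(T4) -> count=0 queue=[T1,T4] holders={T2,T5,T6}
Step 18: signal(T6) -> count=0 queue=[T4] holders={T1,T2,T5}
Step 19: signal(T5) -> count=0 queue=[] holders={T1,T2,T4}
Step 20: signal(T1) -> count=1 queue=[] holders={T2,T4}
Final holders: {T2,T4} -> T1 not in holders

Answer: no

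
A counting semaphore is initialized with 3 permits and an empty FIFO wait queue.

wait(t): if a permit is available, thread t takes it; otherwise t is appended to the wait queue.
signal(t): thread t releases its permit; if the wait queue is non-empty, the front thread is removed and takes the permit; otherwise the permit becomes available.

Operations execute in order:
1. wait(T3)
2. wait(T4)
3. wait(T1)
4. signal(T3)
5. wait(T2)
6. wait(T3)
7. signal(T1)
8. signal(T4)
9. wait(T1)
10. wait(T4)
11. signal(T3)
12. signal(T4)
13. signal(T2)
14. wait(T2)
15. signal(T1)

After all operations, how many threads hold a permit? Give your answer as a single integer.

Answer: 1

Derivation:
Step 1: wait(T3) -> count=2 queue=[] holders={T3}
Step 2: wait(T4) -> count=1 queue=[] holders={T3,T4}
Step 3: wait(T1) -> count=0 queue=[] holders={T1,T3,T4}
Step 4: signal(T3) -> count=1 queue=[] holders={T1,T4}
Step 5: wait(T2) -> count=0 queue=[] holders={T1,T2,T4}
Step 6: wait(T3) -> count=0 queue=[T3] holders={T1,T2,T4}
Step 7: signal(T1) -> count=0 queue=[] holders={T2,T3,T4}
Step 8: signal(T4) -> count=1 queue=[] holders={T2,T3}
Step 9: wait(T1) -> count=0 queue=[] holders={T1,T2,T3}
Step 10: wait(T4) -> count=0 queue=[T4] holders={T1,T2,T3}
Step 11: signal(T3) -> count=0 queue=[] holders={T1,T2,T4}
Step 12: signal(T4) -> count=1 queue=[] holders={T1,T2}
Step 13: signal(T2) -> count=2 queue=[] holders={T1}
Step 14: wait(T2) -> count=1 queue=[] holders={T1,T2}
Step 15: signal(T1) -> count=2 queue=[] holders={T2}
Final holders: {T2} -> 1 thread(s)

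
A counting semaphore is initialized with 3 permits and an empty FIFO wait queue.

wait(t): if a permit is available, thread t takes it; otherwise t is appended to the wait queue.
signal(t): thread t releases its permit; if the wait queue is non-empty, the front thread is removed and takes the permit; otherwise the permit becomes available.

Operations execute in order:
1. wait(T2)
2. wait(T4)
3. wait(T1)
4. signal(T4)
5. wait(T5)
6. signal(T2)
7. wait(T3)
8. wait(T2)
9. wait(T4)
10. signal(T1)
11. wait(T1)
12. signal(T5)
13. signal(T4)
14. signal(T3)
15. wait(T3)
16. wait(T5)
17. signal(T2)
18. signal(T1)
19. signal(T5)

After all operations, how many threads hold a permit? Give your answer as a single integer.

Step 1: wait(T2) -> count=2 queue=[] holders={T2}
Step 2: wait(T4) -> count=1 queue=[] holders={T2,T4}
Step 3: wait(T1) -> count=0 queue=[] holders={T1,T2,T4}
Step 4: signal(T4) -> count=1 queue=[] holders={T1,T2}
Step 5: wait(T5) -> count=0 queue=[] holders={T1,T2,T5}
Step 6: signal(T2) -> count=1 queue=[] holders={T1,T5}
Step 7: wait(T3) -> count=0 queue=[] holders={T1,T3,T5}
Step 8: wait(T2) -> count=0 queue=[T2] holders={T1,T3,T5}
Step 9: wait(T4) -> count=0 queue=[T2,T4] holders={T1,T3,T5}
Step 10: signal(T1) -> count=0 queue=[T4] holders={T2,T3,T5}
Step 11: wait(T1) -> count=0 queue=[T4,T1] holders={T2,T3,T5}
Step 12: signal(T5) -> count=0 queue=[T1] holders={T2,T3,T4}
Step 13: signal(T4) -> count=0 queue=[] holders={T1,T2,T3}
Step 14: signal(T3) -> count=1 queue=[] holders={T1,T2}
Step 15: wait(T3) -> count=0 queue=[] holders={T1,T2,T3}
Step 16: wait(T5) -> count=0 queue=[T5] holders={T1,T2,T3}
Step 17: signal(T2) -> count=0 queue=[] holders={T1,T3,T5}
Step 18: signal(T1) -> count=1 queue=[] holders={T3,T5}
Step 19: signal(T5) -> count=2 queue=[] holders={T3}
Final holders: {T3} -> 1 thread(s)

Answer: 1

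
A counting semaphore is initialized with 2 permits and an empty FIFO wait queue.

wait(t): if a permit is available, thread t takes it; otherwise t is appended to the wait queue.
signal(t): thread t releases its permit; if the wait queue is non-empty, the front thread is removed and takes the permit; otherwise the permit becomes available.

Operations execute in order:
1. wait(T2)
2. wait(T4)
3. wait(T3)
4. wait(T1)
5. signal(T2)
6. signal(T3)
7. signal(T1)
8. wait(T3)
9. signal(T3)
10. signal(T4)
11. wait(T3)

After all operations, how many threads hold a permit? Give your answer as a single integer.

Step 1: wait(T2) -> count=1 queue=[] holders={T2}
Step 2: wait(T4) -> count=0 queue=[] holders={T2,T4}
Step 3: wait(T3) -> count=0 queue=[T3] holders={T2,T4}
Step 4: wait(T1) -> count=0 queue=[T3,T1] holders={T2,T4}
Step 5: signal(T2) -> count=0 queue=[T1] holders={T3,T4}
Step 6: signal(T3) -> count=0 queue=[] holders={T1,T4}
Step 7: signal(T1) -> count=1 queue=[] holders={T4}
Step 8: wait(T3) -> count=0 queue=[] holders={T3,T4}
Step 9: signal(T3) -> count=1 queue=[] holders={T4}
Step 10: signal(T4) -> count=2 queue=[] holders={none}
Step 11: wait(T3) -> count=1 queue=[] holders={T3}
Final holders: {T3} -> 1 thread(s)

Answer: 1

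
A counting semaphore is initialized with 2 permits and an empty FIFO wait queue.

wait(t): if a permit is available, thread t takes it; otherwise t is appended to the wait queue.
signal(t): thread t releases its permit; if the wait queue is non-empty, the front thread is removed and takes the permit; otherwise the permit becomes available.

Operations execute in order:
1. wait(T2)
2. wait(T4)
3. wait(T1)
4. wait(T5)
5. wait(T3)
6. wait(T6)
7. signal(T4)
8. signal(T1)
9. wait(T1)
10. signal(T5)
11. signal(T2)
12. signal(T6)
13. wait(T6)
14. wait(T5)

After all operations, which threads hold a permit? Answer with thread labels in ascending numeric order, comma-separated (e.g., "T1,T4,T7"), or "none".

Answer: T1,T3

Derivation:
Step 1: wait(T2) -> count=1 queue=[] holders={T2}
Step 2: wait(T4) -> count=0 queue=[] holders={T2,T4}
Step 3: wait(T1) -> count=0 queue=[T1] holders={T2,T4}
Step 4: wait(T5) -> count=0 queue=[T1,T5] holders={T2,T4}
Step 5: wait(T3) -> count=0 queue=[T1,T5,T3] holders={T2,T4}
Step 6: wait(T6) -> count=0 queue=[T1,T5,T3,T6] holders={T2,T4}
Step 7: signal(T4) -> count=0 queue=[T5,T3,T6] holders={T1,T2}
Step 8: signal(T1) -> count=0 queue=[T3,T6] holders={T2,T5}
Step 9: wait(T1) -> count=0 queue=[T3,T6,T1] holders={T2,T5}
Step 10: signal(T5) -> count=0 queue=[T6,T1] holders={T2,T3}
Step 11: signal(T2) -> count=0 queue=[T1] holders={T3,T6}
Step 12: signal(T6) -> count=0 queue=[] holders={T1,T3}
Step 13: wait(T6) -> count=0 queue=[T6] holders={T1,T3}
Step 14: wait(T5) -> count=0 queue=[T6,T5] holders={T1,T3}
Final holders: T1,T3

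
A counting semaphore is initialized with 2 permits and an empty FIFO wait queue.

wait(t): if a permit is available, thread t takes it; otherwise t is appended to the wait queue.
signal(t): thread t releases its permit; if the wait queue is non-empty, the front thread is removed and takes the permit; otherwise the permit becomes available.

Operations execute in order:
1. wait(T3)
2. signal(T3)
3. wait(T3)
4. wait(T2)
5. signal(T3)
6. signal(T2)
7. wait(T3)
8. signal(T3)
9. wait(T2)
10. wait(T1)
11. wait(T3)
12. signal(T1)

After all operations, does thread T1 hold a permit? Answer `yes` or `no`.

Step 1: wait(T3) -> count=1 queue=[] holders={T3}
Step 2: signal(T3) -> count=2 queue=[] holders={none}
Step 3: wait(T3) -> count=1 queue=[] holders={T3}
Step 4: wait(T2) -> count=0 queue=[] holders={T2,T3}
Step 5: signal(T3) -> count=1 queue=[] holders={T2}
Step 6: signal(T2) -> count=2 queue=[] holders={none}
Step 7: wait(T3) -> count=1 queue=[] holders={T3}
Step 8: signal(T3) -> count=2 queue=[] holders={none}
Step 9: wait(T2) -> count=1 queue=[] holders={T2}
Step 10: wait(T1) -> count=0 queue=[] holders={T1,T2}
Step 11: wait(T3) -> count=0 queue=[T3] holders={T1,T2}
Step 12: signal(T1) -> count=0 queue=[] holders={T2,T3}
Final holders: {T2,T3} -> T1 not in holders

Answer: no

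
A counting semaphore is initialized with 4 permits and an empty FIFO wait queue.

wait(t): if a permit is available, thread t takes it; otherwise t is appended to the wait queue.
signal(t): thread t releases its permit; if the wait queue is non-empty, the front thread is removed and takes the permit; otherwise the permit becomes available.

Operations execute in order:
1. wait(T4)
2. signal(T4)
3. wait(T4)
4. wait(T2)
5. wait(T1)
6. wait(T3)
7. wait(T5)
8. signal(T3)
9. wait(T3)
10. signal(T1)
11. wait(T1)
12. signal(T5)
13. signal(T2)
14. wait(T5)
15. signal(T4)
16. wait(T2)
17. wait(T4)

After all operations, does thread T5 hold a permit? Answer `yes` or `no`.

Answer: yes

Derivation:
Step 1: wait(T4) -> count=3 queue=[] holders={T4}
Step 2: signal(T4) -> count=4 queue=[] holders={none}
Step 3: wait(T4) -> count=3 queue=[] holders={T4}
Step 4: wait(T2) -> count=2 queue=[] holders={T2,T4}
Step 5: wait(T1) -> count=1 queue=[] holders={T1,T2,T4}
Step 6: wait(T3) -> count=0 queue=[] holders={T1,T2,T3,T4}
Step 7: wait(T5) -> count=0 queue=[T5] holders={T1,T2,T3,T4}
Step 8: signal(T3) -> count=0 queue=[] holders={T1,T2,T4,T5}
Step 9: wait(T3) -> count=0 queue=[T3] holders={T1,T2,T4,T5}
Step 10: signal(T1) -> count=0 queue=[] holders={T2,T3,T4,T5}
Step 11: wait(T1) -> count=0 queue=[T1] holders={T2,T3,T4,T5}
Step 12: signal(T5) -> count=0 queue=[] holders={T1,T2,T3,T4}
Step 13: signal(T2) -> count=1 queue=[] holders={T1,T3,T4}
Step 14: wait(T5) -> count=0 queue=[] holders={T1,T3,T4,T5}
Step 15: signal(T4) -> count=1 queue=[] holders={T1,T3,T5}
Step 16: wait(T2) -> count=0 queue=[] holders={T1,T2,T3,T5}
Step 17: wait(T4) -> count=0 queue=[T4] holders={T1,T2,T3,T5}
Final holders: {T1,T2,T3,T5} -> T5 in holders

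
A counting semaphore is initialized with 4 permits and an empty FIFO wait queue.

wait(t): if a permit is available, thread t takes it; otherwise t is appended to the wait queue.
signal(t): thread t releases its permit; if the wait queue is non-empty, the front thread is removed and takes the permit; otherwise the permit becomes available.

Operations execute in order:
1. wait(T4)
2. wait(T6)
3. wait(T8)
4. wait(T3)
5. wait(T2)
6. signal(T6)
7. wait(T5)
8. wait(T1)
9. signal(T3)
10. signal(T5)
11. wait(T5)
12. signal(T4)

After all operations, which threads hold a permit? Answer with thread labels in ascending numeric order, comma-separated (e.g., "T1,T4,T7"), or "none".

Answer: T1,T2,T5,T8

Derivation:
Step 1: wait(T4) -> count=3 queue=[] holders={T4}
Step 2: wait(T6) -> count=2 queue=[] holders={T4,T6}
Step 3: wait(T8) -> count=1 queue=[] holders={T4,T6,T8}
Step 4: wait(T3) -> count=0 queue=[] holders={T3,T4,T6,T8}
Step 5: wait(T2) -> count=0 queue=[T2] holders={T3,T4,T6,T8}
Step 6: signal(T6) -> count=0 queue=[] holders={T2,T3,T4,T8}
Step 7: wait(T5) -> count=0 queue=[T5] holders={T2,T3,T4,T8}
Step 8: wait(T1) -> count=0 queue=[T5,T1] holders={T2,T3,T4,T8}
Step 9: signal(T3) -> count=0 queue=[T1] holders={T2,T4,T5,T8}
Step 10: signal(T5) -> count=0 queue=[] holders={T1,T2,T4,T8}
Step 11: wait(T5) -> count=0 queue=[T5] holders={T1,T2,T4,T8}
Step 12: signal(T4) -> count=0 queue=[] holders={T1,T2,T5,T8}
Final holders: T1,T2,T5,T8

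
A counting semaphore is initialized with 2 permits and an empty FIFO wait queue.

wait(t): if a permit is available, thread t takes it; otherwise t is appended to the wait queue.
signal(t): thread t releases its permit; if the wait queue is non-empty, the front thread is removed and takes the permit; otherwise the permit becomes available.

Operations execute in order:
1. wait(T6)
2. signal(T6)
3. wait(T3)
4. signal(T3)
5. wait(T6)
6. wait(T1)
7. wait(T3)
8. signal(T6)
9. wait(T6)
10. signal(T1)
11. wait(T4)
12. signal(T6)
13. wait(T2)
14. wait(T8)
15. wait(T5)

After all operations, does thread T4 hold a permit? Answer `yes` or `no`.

Answer: yes

Derivation:
Step 1: wait(T6) -> count=1 queue=[] holders={T6}
Step 2: signal(T6) -> count=2 queue=[] holders={none}
Step 3: wait(T3) -> count=1 queue=[] holders={T3}
Step 4: signal(T3) -> count=2 queue=[] holders={none}
Step 5: wait(T6) -> count=1 queue=[] holders={T6}
Step 6: wait(T1) -> count=0 queue=[] holders={T1,T6}
Step 7: wait(T3) -> count=0 queue=[T3] holders={T1,T6}
Step 8: signal(T6) -> count=0 queue=[] holders={T1,T3}
Step 9: wait(T6) -> count=0 queue=[T6] holders={T1,T3}
Step 10: signal(T1) -> count=0 queue=[] holders={T3,T6}
Step 11: wait(T4) -> count=0 queue=[T4] holders={T3,T6}
Step 12: signal(T6) -> count=0 queue=[] holders={T3,T4}
Step 13: wait(T2) -> count=0 queue=[T2] holders={T3,T4}
Step 14: wait(T8) -> count=0 queue=[T2,T8] holders={T3,T4}
Step 15: wait(T5) -> count=0 queue=[T2,T8,T5] holders={T3,T4}
Final holders: {T3,T4} -> T4 in holders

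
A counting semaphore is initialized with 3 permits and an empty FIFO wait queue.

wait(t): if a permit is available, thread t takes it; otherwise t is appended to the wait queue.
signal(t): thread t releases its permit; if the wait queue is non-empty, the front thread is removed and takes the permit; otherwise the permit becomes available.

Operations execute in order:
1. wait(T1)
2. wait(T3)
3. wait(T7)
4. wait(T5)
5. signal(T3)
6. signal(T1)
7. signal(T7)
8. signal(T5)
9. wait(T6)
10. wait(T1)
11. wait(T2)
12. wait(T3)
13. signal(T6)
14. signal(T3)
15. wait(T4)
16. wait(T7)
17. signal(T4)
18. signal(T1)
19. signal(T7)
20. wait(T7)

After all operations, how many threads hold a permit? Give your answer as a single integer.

Answer: 2

Derivation:
Step 1: wait(T1) -> count=2 queue=[] holders={T1}
Step 2: wait(T3) -> count=1 queue=[] holders={T1,T3}
Step 3: wait(T7) -> count=0 queue=[] holders={T1,T3,T7}
Step 4: wait(T5) -> count=0 queue=[T5] holders={T1,T3,T7}
Step 5: signal(T3) -> count=0 queue=[] holders={T1,T5,T7}
Step 6: signal(T1) -> count=1 queue=[] holders={T5,T7}
Step 7: signal(T7) -> count=2 queue=[] holders={T5}
Step 8: signal(T5) -> count=3 queue=[] holders={none}
Step 9: wait(T6) -> count=2 queue=[] holders={T6}
Step 10: wait(T1) -> count=1 queue=[] holders={T1,T6}
Step 11: wait(T2) -> count=0 queue=[] holders={T1,T2,T6}
Step 12: wait(T3) -> count=0 queue=[T3] holders={T1,T2,T6}
Step 13: signal(T6) -> count=0 queue=[] holders={T1,T2,T3}
Step 14: signal(T3) -> count=1 queue=[] holders={T1,T2}
Step 15: wait(T4) -> count=0 queue=[] holders={T1,T2,T4}
Step 16: wait(T7) -> count=0 queue=[T7] holders={T1,T2,T4}
Step 17: signal(T4) -> count=0 queue=[] holders={T1,T2,T7}
Step 18: signal(T1) -> count=1 queue=[] holders={T2,T7}
Step 19: signal(T7) -> count=2 queue=[] holders={T2}
Step 20: wait(T7) -> count=1 queue=[] holders={T2,T7}
Final holders: {T2,T7} -> 2 thread(s)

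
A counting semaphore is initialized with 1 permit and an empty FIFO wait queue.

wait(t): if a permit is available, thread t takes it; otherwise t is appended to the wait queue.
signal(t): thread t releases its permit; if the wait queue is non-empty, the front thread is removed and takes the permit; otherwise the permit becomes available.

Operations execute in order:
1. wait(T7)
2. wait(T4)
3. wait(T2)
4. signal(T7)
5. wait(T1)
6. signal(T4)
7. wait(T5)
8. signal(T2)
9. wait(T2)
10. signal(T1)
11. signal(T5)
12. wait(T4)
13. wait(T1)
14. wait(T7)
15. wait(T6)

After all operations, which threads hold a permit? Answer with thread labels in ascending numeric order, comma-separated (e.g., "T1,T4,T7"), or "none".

Answer: T2

Derivation:
Step 1: wait(T7) -> count=0 queue=[] holders={T7}
Step 2: wait(T4) -> count=0 queue=[T4] holders={T7}
Step 3: wait(T2) -> count=0 queue=[T4,T2] holders={T7}
Step 4: signal(T7) -> count=0 queue=[T2] holders={T4}
Step 5: wait(T1) -> count=0 queue=[T2,T1] holders={T4}
Step 6: signal(T4) -> count=0 queue=[T1] holders={T2}
Step 7: wait(T5) -> count=0 queue=[T1,T5] holders={T2}
Step 8: signal(T2) -> count=0 queue=[T5] holders={T1}
Step 9: wait(T2) -> count=0 queue=[T5,T2] holders={T1}
Step 10: signal(T1) -> count=0 queue=[T2] holders={T5}
Step 11: signal(T5) -> count=0 queue=[] holders={T2}
Step 12: wait(T4) -> count=0 queue=[T4] holders={T2}
Step 13: wait(T1) -> count=0 queue=[T4,T1] holders={T2}
Step 14: wait(T7) -> count=0 queue=[T4,T1,T7] holders={T2}
Step 15: wait(T6) -> count=0 queue=[T4,T1,T7,T6] holders={T2}
Final holders: T2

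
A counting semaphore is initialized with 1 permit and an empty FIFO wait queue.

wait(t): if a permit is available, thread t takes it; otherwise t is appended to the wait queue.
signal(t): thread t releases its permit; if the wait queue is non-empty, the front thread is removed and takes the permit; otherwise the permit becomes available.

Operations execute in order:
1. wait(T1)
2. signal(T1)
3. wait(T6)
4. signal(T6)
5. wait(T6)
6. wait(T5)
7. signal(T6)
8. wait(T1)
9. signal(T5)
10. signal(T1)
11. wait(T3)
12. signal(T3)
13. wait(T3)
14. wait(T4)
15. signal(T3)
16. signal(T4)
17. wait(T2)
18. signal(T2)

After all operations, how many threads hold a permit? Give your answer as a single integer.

Step 1: wait(T1) -> count=0 queue=[] holders={T1}
Step 2: signal(T1) -> count=1 queue=[] holders={none}
Step 3: wait(T6) -> count=0 queue=[] holders={T6}
Step 4: signal(T6) -> count=1 queue=[] holders={none}
Step 5: wait(T6) -> count=0 queue=[] holders={T6}
Step 6: wait(T5) -> count=0 queue=[T5] holders={T6}
Step 7: signal(T6) -> count=0 queue=[] holders={T5}
Step 8: wait(T1) -> count=0 queue=[T1] holders={T5}
Step 9: signal(T5) -> count=0 queue=[] holders={T1}
Step 10: signal(T1) -> count=1 queue=[] holders={none}
Step 11: wait(T3) -> count=0 queue=[] holders={T3}
Step 12: signal(T3) -> count=1 queue=[] holders={none}
Step 13: wait(T3) -> count=0 queue=[] holders={T3}
Step 14: wait(T4) -> count=0 queue=[T4] holders={T3}
Step 15: signal(T3) -> count=0 queue=[] holders={T4}
Step 16: signal(T4) -> count=1 queue=[] holders={none}
Step 17: wait(T2) -> count=0 queue=[] holders={T2}
Step 18: signal(T2) -> count=1 queue=[] holders={none}
Final holders: {none} -> 0 thread(s)

Answer: 0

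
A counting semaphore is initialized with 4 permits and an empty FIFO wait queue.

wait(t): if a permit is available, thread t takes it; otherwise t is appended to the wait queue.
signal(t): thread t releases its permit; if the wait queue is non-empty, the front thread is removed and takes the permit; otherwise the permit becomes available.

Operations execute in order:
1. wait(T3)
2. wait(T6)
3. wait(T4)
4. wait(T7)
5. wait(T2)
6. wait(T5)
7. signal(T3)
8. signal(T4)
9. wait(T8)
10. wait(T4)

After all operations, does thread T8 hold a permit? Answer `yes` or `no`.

Answer: no

Derivation:
Step 1: wait(T3) -> count=3 queue=[] holders={T3}
Step 2: wait(T6) -> count=2 queue=[] holders={T3,T6}
Step 3: wait(T4) -> count=1 queue=[] holders={T3,T4,T6}
Step 4: wait(T7) -> count=0 queue=[] holders={T3,T4,T6,T7}
Step 5: wait(T2) -> count=0 queue=[T2] holders={T3,T4,T6,T7}
Step 6: wait(T5) -> count=0 queue=[T2,T5] holders={T3,T4,T6,T7}
Step 7: signal(T3) -> count=0 queue=[T5] holders={T2,T4,T6,T7}
Step 8: signal(T4) -> count=0 queue=[] holders={T2,T5,T6,T7}
Step 9: wait(T8) -> count=0 queue=[T8] holders={T2,T5,T6,T7}
Step 10: wait(T4) -> count=0 queue=[T8,T4] holders={T2,T5,T6,T7}
Final holders: {T2,T5,T6,T7} -> T8 not in holders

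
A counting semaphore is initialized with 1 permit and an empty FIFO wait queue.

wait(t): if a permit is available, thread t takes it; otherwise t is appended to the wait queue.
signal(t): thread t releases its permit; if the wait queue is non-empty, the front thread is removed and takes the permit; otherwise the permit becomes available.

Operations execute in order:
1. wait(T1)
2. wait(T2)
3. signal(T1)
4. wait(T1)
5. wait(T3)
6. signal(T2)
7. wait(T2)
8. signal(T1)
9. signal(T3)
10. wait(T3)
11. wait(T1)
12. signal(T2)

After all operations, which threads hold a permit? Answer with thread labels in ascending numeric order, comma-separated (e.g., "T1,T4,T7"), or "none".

Answer: T3

Derivation:
Step 1: wait(T1) -> count=0 queue=[] holders={T1}
Step 2: wait(T2) -> count=0 queue=[T2] holders={T1}
Step 3: signal(T1) -> count=0 queue=[] holders={T2}
Step 4: wait(T1) -> count=0 queue=[T1] holders={T2}
Step 5: wait(T3) -> count=0 queue=[T1,T3] holders={T2}
Step 6: signal(T2) -> count=0 queue=[T3] holders={T1}
Step 7: wait(T2) -> count=0 queue=[T3,T2] holders={T1}
Step 8: signal(T1) -> count=0 queue=[T2] holders={T3}
Step 9: signal(T3) -> count=0 queue=[] holders={T2}
Step 10: wait(T3) -> count=0 queue=[T3] holders={T2}
Step 11: wait(T1) -> count=0 queue=[T3,T1] holders={T2}
Step 12: signal(T2) -> count=0 queue=[T1] holders={T3}
Final holders: T3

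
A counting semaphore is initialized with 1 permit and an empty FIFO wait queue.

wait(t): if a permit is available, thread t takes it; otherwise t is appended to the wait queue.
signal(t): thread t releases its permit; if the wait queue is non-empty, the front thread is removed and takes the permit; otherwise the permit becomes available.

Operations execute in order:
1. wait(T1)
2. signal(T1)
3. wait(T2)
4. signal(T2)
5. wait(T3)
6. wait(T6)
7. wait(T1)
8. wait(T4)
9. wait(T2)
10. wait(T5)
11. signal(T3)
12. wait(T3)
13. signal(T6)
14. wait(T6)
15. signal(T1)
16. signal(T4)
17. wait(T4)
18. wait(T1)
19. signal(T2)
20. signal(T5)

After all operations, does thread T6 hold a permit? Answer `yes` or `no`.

Answer: no

Derivation:
Step 1: wait(T1) -> count=0 queue=[] holders={T1}
Step 2: signal(T1) -> count=1 queue=[] holders={none}
Step 3: wait(T2) -> count=0 queue=[] holders={T2}
Step 4: signal(T2) -> count=1 queue=[] holders={none}
Step 5: wait(T3) -> count=0 queue=[] holders={T3}
Step 6: wait(T6) -> count=0 queue=[T6] holders={T3}
Step 7: wait(T1) -> count=0 queue=[T6,T1] holders={T3}
Step 8: wait(T4) -> count=0 queue=[T6,T1,T4] holders={T3}
Step 9: wait(T2) -> count=0 queue=[T6,T1,T4,T2] holders={T3}
Step 10: wait(T5) -> count=0 queue=[T6,T1,T4,T2,T5] holders={T3}
Step 11: signal(T3) -> count=0 queue=[T1,T4,T2,T5] holders={T6}
Step 12: wait(T3) -> count=0 queue=[T1,T4,T2,T5,T3] holders={T6}
Step 13: signal(T6) -> count=0 queue=[T4,T2,T5,T3] holders={T1}
Step 14: wait(T6) -> count=0 queue=[T4,T2,T5,T3,T6] holders={T1}
Step 15: signal(T1) -> count=0 queue=[T2,T5,T3,T6] holders={T4}
Step 16: signal(T4) -> count=0 queue=[T5,T3,T6] holders={T2}
Step 17: wait(T4) -> count=0 queue=[T5,T3,T6,T4] holders={T2}
Step 18: wait(T1) -> count=0 queue=[T5,T3,T6,T4,T1] holders={T2}
Step 19: signal(T2) -> count=0 queue=[T3,T6,T4,T1] holders={T5}
Step 20: signal(T5) -> count=0 queue=[T6,T4,T1] holders={T3}
Final holders: {T3} -> T6 not in holders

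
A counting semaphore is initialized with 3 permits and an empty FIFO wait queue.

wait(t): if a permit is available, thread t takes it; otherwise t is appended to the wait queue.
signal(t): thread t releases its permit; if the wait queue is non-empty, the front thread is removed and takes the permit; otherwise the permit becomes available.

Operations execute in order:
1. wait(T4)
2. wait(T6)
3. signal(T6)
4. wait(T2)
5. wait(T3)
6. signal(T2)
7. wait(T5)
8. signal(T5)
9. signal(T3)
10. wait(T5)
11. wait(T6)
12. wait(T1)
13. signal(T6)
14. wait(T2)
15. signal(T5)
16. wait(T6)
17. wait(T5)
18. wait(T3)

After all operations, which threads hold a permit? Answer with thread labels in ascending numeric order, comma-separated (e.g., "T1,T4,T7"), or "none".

Step 1: wait(T4) -> count=2 queue=[] holders={T4}
Step 2: wait(T6) -> count=1 queue=[] holders={T4,T6}
Step 3: signal(T6) -> count=2 queue=[] holders={T4}
Step 4: wait(T2) -> count=1 queue=[] holders={T2,T4}
Step 5: wait(T3) -> count=0 queue=[] holders={T2,T3,T4}
Step 6: signal(T2) -> count=1 queue=[] holders={T3,T4}
Step 7: wait(T5) -> count=0 queue=[] holders={T3,T4,T5}
Step 8: signal(T5) -> count=1 queue=[] holders={T3,T4}
Step 9: signal(T3) -> count=2 queue=[] holders={T4}
Step 10: wait(T5) -> count=1 queue=[] holders={T4,T5}
Step 11: wait(T6) -> count=0 queue=[] holders={T4,T5,T6}
Step 12: wait(T1) -> count=0 queue=[T1] holders={T4,T5,T6}
Step 13: signal(T6) -> count=0 queue=[] holders={T1,T4,T5}
Step 14: wait(T2) -> count=0 queue=[T2] holders={T1,T4,T5}
Step 15: signal(T5) -> count=0 queue=[] holders={T1,T2,T4}
Step 16: wait(T6) -> count=0 queue=[T6] holders={T1,T2,T4}
Step 17: wait(T5) -> count=0 queue=[T6,T5] holders={T1,T2,T4}
Step 18: wait(T3) -> count=0 queue=[T6,T5,T3] holders={T1,T2,T4}
Final holders: T1,T2,T4

Answer: T1,T2,T4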